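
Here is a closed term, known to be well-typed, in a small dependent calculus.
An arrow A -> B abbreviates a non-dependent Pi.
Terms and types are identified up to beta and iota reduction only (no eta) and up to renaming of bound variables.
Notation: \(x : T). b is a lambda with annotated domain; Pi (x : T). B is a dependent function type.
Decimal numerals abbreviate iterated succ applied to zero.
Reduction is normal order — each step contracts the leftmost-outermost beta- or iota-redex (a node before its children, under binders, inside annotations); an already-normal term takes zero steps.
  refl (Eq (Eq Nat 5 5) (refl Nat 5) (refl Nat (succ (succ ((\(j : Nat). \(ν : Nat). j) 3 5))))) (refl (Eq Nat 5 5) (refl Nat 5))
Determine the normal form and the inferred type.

reduced normal form:
  refl (Eq (Eq Nat 5 5) (refl Nat 5) (refl Nat 5)) (refl (Eq Nat 5 5) (refl Nat 5))
type:
  Eq (Eq (Eq Nat 5 5) (refl Nat 5) (refl Nat 5)) (refl (Eq Nat 5 5) (refl Nat 5)) (refl (Eq Nat 5 5) (refl Nat 5))
observation: the leftmost-outermost redex is a beta-redex, and normalization takes 2 steps.


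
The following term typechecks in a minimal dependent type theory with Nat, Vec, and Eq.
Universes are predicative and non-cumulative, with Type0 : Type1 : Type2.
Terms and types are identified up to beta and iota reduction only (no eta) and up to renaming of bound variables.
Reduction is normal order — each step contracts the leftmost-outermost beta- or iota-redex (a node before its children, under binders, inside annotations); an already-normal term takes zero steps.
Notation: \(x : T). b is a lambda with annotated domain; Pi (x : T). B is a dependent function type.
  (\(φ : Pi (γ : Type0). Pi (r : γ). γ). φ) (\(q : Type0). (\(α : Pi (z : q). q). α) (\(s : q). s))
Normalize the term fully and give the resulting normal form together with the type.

reduced normal form:
  \(φ : Type0). \(γ : φ). γ
type:
  Pi (φ : Type0). Pi (γ : φ). φ
observation: the first redex contracted is a beta-redex; the normal form is reached in 2 normal-order steps.


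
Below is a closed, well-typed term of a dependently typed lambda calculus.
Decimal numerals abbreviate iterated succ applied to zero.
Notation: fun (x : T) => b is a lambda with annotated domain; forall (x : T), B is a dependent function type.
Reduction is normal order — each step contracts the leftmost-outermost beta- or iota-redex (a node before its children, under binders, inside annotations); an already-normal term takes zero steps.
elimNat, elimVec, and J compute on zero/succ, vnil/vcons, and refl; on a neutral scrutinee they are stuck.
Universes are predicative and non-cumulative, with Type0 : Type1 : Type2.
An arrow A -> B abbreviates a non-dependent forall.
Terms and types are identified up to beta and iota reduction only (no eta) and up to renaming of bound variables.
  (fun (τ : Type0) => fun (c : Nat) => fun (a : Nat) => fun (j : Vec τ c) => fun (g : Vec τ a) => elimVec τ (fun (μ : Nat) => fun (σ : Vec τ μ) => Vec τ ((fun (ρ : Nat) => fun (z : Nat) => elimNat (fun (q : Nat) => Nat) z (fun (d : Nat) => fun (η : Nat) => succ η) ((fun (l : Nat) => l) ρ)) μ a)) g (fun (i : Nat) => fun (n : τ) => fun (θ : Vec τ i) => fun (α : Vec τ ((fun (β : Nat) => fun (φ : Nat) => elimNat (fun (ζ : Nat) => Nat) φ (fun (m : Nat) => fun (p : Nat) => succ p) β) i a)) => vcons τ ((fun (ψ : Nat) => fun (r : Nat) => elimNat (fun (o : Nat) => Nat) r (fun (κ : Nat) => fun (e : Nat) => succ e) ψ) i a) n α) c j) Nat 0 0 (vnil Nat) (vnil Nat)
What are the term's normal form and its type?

resulting normal form:
  vnil Nat
inferred type:
  Vec Nat 0


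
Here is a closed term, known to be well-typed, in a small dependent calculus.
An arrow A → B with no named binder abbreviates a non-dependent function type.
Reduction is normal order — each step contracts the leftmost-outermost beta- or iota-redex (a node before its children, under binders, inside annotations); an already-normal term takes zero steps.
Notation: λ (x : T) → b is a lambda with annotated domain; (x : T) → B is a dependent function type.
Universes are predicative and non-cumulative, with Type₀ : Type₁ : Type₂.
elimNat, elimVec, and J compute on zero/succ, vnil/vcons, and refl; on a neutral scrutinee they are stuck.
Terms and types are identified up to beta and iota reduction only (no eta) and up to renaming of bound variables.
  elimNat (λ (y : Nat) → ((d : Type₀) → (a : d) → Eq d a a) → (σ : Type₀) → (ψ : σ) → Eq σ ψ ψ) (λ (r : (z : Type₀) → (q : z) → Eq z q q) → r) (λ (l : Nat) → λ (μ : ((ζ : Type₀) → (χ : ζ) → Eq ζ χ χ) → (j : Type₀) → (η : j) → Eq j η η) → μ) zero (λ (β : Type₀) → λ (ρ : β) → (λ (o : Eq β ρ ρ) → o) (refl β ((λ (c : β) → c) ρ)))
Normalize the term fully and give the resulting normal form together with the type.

normal form:
  λ (y : Type₀) → λ (d : y) → refl y d
inferred type:
  (y : Type₀) → (d : y) → Eq y d d
observation: 4 normal-order steps separate the term from its normal form.


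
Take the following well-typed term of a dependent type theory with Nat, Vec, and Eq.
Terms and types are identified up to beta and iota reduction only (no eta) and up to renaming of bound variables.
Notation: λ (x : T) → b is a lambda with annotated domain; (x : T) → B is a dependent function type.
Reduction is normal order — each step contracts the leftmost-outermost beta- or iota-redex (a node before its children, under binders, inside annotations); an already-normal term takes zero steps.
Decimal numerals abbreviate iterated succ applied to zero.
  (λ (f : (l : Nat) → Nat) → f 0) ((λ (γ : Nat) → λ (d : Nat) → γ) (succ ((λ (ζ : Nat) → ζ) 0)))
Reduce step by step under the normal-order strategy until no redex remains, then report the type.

normal-order reduction sequence:
  (λ (f : (l : Nat) → Nat) → f 0) ((λ (γ : Nat) → λ (d : Nat) → γ) (succ ((λ (ζ : Nat) → ζ) 0)))
  ~> (λ (f : Nat) → λ (l : Nat) → f) (succ ((λ (γ : Nat) → γ) 0)) 0
  ~> (λ (f : Nat) → succ ((λ (l : Nat) → l) 0)) 0
  ~> succ ((λ (f : Nat) → f) 0)
  ~> 1
type:
  Nat


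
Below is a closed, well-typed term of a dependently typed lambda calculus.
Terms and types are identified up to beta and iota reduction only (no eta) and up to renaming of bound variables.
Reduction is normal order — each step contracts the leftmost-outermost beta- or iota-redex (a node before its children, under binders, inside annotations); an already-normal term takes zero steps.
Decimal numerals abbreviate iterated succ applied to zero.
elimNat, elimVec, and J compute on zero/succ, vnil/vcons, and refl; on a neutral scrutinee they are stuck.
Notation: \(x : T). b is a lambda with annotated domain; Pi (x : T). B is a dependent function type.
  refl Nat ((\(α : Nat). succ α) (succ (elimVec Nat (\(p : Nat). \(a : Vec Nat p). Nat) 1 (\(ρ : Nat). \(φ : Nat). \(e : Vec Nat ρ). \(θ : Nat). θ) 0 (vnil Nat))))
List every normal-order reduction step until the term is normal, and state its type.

normal-order reduction sequence:
  refl Nat ((\(α : Nat). succ α) (succ (elimVec Nat (\(p : Nat). \(a : Vec Nat p). Nat) 1 (\(ρ : Nat). \(φ : Nat). \(e : Vec Nat ρ). \(θ : Nat). θ) 0 (vnil Nat))))
  ~> refl Nat (succ (succ (elimVec Nat (\(α : Nat). \(p : Vec Nat α). Nat) 1 (\(a : Nat). \(ρ : Nat). \(φ : Vec Nat a). \(e : Nat). e) 0 (vnil Nat))))
  ~> refl Nat 3
the term's type:
  Eq Nat 3 3


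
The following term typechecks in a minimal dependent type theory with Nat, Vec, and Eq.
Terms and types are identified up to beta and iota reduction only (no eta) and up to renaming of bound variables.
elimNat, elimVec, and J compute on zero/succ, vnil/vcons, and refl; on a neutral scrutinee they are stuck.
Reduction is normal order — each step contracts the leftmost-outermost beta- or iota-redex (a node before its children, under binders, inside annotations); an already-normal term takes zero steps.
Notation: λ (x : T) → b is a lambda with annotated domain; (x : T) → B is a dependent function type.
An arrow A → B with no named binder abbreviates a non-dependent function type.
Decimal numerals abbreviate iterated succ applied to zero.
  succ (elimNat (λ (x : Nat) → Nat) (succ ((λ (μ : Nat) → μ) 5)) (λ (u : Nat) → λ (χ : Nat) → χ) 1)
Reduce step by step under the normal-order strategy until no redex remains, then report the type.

normal-order reduction:
  succ (elimNat (λ (x : Nat) → Nat) (succ ((λ (μ : Nat) → μ) 5)) (λ (u : Nat) → λ (χ : Nat) → χ) 1)
  ~> succ ((λ (x : Nat) → λ (μ : Nat) → μ) 0 (elimNat (λ (u : Nat) → Nat) (succ ((λ (χ : Nat) → χ) 5)) (λ (α : Nat) → λ (β : Nat) → β) 0))
  ~> succ ((λ (x : Nat) → x) (elimNat (λ (μ : Nat) → Nat) (succ ((λ (u : Nat) → u) 5)) (λ (χ : Nat) → λ (α : Nat) → α) 0))
  ~> succ (elimNat (λ (x : Nat) → Nat) (succ ((λ (μ : Nat) → μ) 5)) (λ (u : Nat) → λ (χ : Nat) → χ) 0)
  ~> succ (succ ((λ (x : Nat) → x) 5))
  ~> 7
type:
  Nat


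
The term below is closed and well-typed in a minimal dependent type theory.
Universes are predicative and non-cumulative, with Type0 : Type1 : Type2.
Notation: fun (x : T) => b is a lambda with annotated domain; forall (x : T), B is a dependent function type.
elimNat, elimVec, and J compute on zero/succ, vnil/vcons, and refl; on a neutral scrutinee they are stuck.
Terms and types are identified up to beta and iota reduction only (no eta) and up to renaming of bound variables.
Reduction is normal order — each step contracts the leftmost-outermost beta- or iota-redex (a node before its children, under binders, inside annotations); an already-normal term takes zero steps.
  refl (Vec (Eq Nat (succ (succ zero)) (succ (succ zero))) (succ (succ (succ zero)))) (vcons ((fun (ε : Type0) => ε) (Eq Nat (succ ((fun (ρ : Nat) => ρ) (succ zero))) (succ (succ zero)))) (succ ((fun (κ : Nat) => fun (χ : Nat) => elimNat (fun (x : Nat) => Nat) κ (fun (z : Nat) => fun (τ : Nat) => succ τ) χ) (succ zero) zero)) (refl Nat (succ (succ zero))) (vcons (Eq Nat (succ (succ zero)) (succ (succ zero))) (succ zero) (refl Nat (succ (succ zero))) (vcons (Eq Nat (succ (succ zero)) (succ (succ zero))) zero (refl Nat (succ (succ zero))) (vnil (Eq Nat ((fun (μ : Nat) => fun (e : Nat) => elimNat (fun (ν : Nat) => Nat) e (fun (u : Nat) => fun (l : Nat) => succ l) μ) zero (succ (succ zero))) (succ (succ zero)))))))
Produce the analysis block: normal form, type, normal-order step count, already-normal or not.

reduced normal form:
  refl (Vec (Eq Nat (succ (succ zero)) (succ (succ zero))) (succ (succ (succ zero)))) (vcons (Eq Nat (succ (succ zero)) (succ (succ zero))) (succ (succ zero)) (refl Nat (succ (succ zero))) (vcons (Eq Nat (succ (succ zero)) (succ (succ zero))) (succ zero) (refl Nat (succ (succ zero))) (vcons (Eq Nat (succ (succ zero)) (succ (succ zero))) zero (refl Nat (succ (succ zero))) (vnil (Eq Nat (succ (succ zero)) (succ (succ zero)))))))
inferred type:
  Eq (Vec (Eq Nat (succ (succ zero)) (succ (succ zero))) (succ (succ (succ zero)))) (vcons (Eq Nat (succ (succ zero)) (succ (succ zero))) (succ (succ zero)) (refl Nat (succ (succ zero))) (vcons (Eq Nat (succ (succ zero)) (succ (succ zero))) (succ zero) (refl Nat (succ (succ zero))) (vcons (Eq Nat (succ (succ zero)) (succ (succ zero))) zero (refl Nat (succ (succ zero))) (vnil (Eq Nat (succ (succ zero)) (succ (succ zero))))))) (vcons (Eq Nat (succ (succ zero)) (succ (succ zero))) (succ (succ zero)) (refl Nat (succ (succ zero))) (vcons (Eq Nat (succ (succ zero)) (succ (succ zero))) (succ zero) (refl Nat (succ (succ zero))) (vcons (Eq Nat (succ (succ zero)) (succ (succ zero))) zero (refl Nat (succ (succ zero))) (vnil (Eq Nat (succ (succ zero)) (succ (succ zero)))))))
steps to reach normal form (normal order): 8
term was already normal: no
first contracted redex: a beta-redex


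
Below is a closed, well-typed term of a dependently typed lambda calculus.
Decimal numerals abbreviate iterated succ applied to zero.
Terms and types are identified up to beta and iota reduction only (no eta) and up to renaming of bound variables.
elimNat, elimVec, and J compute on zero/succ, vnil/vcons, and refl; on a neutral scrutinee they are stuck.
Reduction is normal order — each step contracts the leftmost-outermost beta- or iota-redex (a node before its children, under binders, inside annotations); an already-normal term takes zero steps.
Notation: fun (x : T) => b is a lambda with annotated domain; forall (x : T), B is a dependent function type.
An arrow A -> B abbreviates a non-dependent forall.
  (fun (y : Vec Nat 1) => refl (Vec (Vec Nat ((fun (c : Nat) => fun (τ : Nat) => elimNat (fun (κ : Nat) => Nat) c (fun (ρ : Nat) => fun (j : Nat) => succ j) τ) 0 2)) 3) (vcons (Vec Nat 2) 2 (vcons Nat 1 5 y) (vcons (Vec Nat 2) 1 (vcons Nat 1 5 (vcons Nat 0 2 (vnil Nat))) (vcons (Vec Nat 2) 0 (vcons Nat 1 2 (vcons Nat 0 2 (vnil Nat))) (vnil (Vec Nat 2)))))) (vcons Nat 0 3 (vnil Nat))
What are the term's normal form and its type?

resulting normal form:
  refl (Vec (Vec Nat 2) 3) (vcons (Vec Nat 2) 2 (vcons Nat 1 5 (vcons Nat 0 3 (vnil Nat))) (vcons (Vec Nat 2) 1 (vcons Nat 1 5 (vcons Nat 0 2 (vnil Nat))) (vcons (Vec Nat 2) 0 (vcons Nat 1 2 (vcons Nat 0 2 (vnil Nat))) (vnil (Vec Nat 2)))))
the term's type:
  Eq (Vec (Vec Nat 2) 3) (vcons (Vec Nat 2) 2 (vcons Nat 1 5 (vcons Nat 0 3 (vnil Nat))) (vcons (Vec Nat 2) 1 (vcons Nat 1 5 (vcons Nat 0 2 (vnil Nat))) (vcons (Vec Nat 2) 0 (vcons Nat 1 2 (vcons Nat 0 2 (vnil Nat))) (vnil (Vec Nat 2))))) (vcons (Vec Nat 2) 2 (vcons Nat 1 5 (vcons Nat 0 3 (vnil Nat))) (vcons (Vec Nat 2) 1 (vcons Nat 1 5 (vcons Nat 0 2 (vnil Nat))) (vcons (Vec Nat 2) 0 (vcons Nat 1 2 (vcons Nat 0 2 (vnil Nat))) (vnil (Vec Nat 2)))))


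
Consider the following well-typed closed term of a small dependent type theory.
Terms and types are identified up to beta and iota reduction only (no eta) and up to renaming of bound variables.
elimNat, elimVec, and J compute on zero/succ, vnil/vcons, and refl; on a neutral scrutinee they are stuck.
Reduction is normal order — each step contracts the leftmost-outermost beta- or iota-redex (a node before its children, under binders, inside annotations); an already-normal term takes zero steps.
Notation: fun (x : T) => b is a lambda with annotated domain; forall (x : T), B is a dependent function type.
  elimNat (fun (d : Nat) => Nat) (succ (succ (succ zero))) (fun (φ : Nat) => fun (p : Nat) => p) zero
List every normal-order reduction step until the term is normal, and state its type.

normal-order reduction sequence:
  elimNat (fun (d : Nat) => Nat) (succ (succ (succ zero))) (fun (φ : Nat) => fun (p : Nat) => p) zero
  ~> succ (succ (succ zero))
inferred type:
  Nat


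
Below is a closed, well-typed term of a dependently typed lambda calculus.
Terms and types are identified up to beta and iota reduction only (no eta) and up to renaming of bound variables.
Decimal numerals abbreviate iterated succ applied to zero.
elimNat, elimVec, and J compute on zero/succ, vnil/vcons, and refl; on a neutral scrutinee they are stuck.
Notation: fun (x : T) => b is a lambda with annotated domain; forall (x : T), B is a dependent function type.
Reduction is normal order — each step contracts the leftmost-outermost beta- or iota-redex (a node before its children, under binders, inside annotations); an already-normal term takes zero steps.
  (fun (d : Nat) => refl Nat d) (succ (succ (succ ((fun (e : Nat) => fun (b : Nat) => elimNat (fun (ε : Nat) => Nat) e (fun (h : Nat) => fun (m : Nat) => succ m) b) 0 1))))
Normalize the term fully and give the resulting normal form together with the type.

reduced normal form:
  refl Nat 4
type:
  Eq Nat 4 4
observation: normalization takes exactly 7 steps under the normal-order strategy.


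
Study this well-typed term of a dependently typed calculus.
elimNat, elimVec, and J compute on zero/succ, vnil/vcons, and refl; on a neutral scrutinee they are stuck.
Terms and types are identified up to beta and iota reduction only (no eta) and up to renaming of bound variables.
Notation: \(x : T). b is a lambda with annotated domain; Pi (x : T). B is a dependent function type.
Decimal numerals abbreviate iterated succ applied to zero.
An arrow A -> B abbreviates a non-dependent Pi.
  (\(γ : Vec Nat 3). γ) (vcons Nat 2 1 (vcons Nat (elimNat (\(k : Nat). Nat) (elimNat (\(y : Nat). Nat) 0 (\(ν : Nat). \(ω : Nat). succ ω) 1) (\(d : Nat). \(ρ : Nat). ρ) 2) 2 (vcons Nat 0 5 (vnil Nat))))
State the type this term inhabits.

type:
  Vec Nat 3


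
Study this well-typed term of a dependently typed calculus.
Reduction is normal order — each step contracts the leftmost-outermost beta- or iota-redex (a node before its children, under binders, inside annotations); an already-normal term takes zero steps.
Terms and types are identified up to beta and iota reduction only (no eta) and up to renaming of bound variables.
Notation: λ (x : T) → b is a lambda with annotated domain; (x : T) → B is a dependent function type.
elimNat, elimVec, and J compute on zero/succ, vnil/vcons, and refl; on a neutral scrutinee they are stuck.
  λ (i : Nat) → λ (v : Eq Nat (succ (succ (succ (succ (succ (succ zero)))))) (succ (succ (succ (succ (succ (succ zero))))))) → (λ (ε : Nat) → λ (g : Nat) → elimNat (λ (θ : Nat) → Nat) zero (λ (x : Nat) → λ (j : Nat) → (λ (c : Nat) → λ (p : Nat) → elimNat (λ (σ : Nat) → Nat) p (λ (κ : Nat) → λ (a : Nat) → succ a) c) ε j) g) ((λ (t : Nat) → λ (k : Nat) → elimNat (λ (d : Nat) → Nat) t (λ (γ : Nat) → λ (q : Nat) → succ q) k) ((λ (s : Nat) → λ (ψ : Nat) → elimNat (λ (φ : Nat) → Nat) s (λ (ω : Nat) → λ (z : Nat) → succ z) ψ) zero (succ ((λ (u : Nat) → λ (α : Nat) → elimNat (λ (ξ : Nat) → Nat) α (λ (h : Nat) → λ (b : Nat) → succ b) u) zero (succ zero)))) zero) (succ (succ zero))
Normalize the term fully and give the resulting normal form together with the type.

normal form:
  λ (i : Nat) → λ (v : Eq Nat (succ (succ (succ (succ (succ (succ zero)))))) (succ (succ (succ (succ (succ (succ zero))))))) → succ (succ (succ (succ zero)))
type:
  (i : Nat) → (v : Eq Nat (succ (succ (succ (succ (succ (succ zero)))))) (succ (succ (succ (succ (succ (succ zero))))))) → Nat
observation: reduction starts at a beta-redex, and 57 normal-order steps reach the normal form.


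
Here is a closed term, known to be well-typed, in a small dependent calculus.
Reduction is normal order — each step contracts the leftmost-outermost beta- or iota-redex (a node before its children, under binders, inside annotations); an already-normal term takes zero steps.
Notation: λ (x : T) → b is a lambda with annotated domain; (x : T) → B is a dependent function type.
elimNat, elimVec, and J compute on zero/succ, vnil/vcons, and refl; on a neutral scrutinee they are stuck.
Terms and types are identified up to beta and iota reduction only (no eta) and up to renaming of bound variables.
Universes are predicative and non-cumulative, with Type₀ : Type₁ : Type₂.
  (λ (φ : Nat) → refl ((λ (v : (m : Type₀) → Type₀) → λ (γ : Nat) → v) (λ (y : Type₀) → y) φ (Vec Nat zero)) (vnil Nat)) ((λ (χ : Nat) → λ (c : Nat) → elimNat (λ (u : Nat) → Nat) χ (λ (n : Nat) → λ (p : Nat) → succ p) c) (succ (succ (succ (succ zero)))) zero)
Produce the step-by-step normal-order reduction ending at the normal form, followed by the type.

reduction (normal order):
  (λ (φ : Nat) → refl ((λ (v : (m : Type₀) → Type₀) → λ (γ : Nat) → v) (λ (y : Type₀) → y) φ (Vec Nat zero)) (vnil Nat)) ((λ (χ : Nat) → λ (c : Nat) → elimNat (λ (u : Nat) → Nat) χ (λ (n : Nat) → λ (p : Nat) → succ p) c) (succ (succ (succ (succ zero)))) zero)
  ~> refl ((λ (φ : (v : Type₀) → Type₀) → λ (m : Nat) → φ) (λ (γ : Type₀) → γ) ((λ (y : Nat) → λ (χ : Nat) → elimNat (λ (c : Nat) → Nat) y (λ (u : Nat) → λ (n : Nat) → succ n) χ) (succ (succ (succ (succ zero)))) zero) (Vec Nat zero)) (vnil Nat)
  ~> refl ((λ (φ : Nat) → λ (v : Type₀) → v) ((λ (m : Nat) → λ (γ : Nat) → elimNat (λ (y : Nat) → Nat) m (λ (χ : Nat) → λ (c : Nat) → succ c) γ) (succ (succ (succ (succ zero)))) zero) (Vec Nat zero)) (vnil Nat)
  ~> refl ((λ (φ : Type₀) → φ) (Vec Nat zero)) (vnil Nat)
  ~> refl (Vec Nat zero) (vnil Nat)
the term's type:
  Eq (Vec Nat zero) (vnil Nat) (vnil Nat)


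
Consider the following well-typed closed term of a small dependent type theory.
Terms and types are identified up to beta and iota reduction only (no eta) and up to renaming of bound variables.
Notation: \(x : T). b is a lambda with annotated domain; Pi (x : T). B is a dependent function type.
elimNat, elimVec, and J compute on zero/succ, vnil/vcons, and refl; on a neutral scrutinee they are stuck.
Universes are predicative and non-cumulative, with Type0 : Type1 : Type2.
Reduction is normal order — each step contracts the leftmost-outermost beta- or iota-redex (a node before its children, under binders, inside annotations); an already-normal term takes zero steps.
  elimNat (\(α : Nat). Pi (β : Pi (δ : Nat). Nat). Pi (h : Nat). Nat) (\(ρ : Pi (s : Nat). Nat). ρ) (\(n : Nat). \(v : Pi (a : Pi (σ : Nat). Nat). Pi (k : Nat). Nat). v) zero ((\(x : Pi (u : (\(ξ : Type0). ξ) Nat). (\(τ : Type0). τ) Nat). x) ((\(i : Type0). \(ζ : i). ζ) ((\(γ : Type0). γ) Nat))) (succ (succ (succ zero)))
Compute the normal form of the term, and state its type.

normal form:
  succ (succ (succ zero))
the term's type:
  Nat


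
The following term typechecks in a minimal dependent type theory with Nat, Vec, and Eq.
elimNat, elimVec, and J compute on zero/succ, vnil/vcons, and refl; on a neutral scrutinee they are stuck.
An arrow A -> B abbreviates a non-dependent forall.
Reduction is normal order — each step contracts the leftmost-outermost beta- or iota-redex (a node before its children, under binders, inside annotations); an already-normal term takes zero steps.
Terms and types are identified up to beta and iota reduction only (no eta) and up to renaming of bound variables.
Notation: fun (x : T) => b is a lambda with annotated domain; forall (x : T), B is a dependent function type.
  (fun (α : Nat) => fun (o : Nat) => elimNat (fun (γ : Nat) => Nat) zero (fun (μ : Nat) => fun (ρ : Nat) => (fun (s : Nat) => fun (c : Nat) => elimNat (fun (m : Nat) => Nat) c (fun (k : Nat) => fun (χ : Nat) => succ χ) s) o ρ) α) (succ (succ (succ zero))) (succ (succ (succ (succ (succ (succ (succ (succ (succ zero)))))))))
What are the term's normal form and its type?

resulting normal form:
  succ (succ (succ (succ (succ (succ (succ (succ (succ (succ (succ (succ (succ (succ (succ (succ (succ (succ (succ (succ (succ (succ (succ (succ (succ (succ (succ zero))))))))))))))))))))))))))
the term's type:
  Nat
observation: contracting a beta-redex first, the term normalizes in 102 steps.


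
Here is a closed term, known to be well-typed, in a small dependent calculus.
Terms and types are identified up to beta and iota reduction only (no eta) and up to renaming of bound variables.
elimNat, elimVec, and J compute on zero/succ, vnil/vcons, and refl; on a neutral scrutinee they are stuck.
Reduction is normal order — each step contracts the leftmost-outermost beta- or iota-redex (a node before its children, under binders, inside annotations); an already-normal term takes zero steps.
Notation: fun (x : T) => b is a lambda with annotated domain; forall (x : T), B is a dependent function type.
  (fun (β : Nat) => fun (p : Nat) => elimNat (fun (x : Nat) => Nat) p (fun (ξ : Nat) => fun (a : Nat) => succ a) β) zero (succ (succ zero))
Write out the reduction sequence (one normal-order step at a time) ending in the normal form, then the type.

normal-order reduction sequence:
  (fun (β : Nat) => fun (p : Nat) => elimNat (fun (x : Nat) => Nat) p (fun (ξ : Nat) => fun (a : Nat) => succ a) β) zero (succ (succ zero))
  ~> (fun (β : Nat) => elimNat (fun (p : Nat) => Nat) β (fun (x : Nat) => fun (ξ : Nat) => succ ξ) zero) (succ (succ zero))
  ~> elimNat (fun (β : Nat) => Nat) (succ (succ zero)) (fun (p : Nat) => fun (x : Nat) => succ x) zero
  ~> succ (succ zero)
type:
  Nat


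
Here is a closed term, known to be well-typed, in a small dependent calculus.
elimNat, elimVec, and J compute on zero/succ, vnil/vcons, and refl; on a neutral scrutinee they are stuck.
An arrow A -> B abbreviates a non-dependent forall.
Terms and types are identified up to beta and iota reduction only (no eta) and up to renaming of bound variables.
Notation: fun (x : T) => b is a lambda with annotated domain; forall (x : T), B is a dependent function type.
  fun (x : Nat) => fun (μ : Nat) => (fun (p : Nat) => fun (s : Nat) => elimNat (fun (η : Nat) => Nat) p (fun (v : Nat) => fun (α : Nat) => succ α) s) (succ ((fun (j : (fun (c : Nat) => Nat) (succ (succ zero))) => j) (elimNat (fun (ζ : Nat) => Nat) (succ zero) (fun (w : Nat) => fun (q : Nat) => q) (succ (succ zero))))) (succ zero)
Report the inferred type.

the term's type:
  Nat -> Nat -> Nat


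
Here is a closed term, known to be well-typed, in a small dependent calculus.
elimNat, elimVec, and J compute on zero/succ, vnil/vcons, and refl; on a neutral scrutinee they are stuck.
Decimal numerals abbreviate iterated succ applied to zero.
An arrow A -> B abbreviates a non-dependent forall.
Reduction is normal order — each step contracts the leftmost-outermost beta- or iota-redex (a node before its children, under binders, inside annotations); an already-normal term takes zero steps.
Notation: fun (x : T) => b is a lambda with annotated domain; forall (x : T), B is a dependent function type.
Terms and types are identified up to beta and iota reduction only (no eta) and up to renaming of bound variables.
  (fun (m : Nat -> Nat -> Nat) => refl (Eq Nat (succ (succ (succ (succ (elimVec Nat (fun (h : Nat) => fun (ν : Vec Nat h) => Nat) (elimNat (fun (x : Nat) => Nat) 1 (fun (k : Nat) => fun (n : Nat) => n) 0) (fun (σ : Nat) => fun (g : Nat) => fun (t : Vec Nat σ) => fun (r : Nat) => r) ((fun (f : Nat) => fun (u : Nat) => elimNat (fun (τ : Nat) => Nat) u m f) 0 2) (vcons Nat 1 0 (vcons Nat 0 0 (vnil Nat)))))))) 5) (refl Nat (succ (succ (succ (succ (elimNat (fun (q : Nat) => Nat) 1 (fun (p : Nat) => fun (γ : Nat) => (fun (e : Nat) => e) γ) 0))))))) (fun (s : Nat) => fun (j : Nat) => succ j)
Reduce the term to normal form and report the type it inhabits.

resulting normal form:
  refl (Eq Nat 5 5) (refl Nat 5)
inferred type:
  Eq (Eq Nat 5 5) (refl Nat 5) (refl Nat 5)
observation: the term reaches its normal form after 14 normal-order steps.


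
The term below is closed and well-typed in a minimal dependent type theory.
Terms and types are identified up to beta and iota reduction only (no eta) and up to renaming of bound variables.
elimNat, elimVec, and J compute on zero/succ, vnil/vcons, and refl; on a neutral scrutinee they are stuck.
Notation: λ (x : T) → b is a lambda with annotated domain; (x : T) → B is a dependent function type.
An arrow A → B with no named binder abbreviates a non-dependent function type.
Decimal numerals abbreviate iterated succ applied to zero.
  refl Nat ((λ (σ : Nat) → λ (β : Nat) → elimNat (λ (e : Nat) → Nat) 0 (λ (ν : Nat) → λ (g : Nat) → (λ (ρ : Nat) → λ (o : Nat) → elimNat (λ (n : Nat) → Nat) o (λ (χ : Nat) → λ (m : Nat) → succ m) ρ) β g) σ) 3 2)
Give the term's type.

inferred type:
  Eq Nat 6 6


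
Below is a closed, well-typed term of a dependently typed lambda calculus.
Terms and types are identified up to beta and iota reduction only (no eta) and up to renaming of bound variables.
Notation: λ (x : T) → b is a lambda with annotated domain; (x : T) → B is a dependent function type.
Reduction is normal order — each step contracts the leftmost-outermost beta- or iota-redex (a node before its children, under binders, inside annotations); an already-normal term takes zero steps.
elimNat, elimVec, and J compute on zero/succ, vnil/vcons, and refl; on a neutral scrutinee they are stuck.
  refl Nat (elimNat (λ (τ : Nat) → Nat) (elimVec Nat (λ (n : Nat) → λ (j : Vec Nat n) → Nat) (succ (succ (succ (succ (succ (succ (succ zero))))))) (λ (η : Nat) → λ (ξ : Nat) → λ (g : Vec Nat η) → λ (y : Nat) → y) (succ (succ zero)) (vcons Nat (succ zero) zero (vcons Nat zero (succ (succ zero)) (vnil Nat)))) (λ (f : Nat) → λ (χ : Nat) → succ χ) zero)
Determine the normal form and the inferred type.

reduced normal form:
  refl Nat (succ (succ (succ (succ (succ (succ (succ zero)))))))
type:
  Eq Nat (succ (succ (succ (succ (succ (succ (succ zero))))))) (succ (succ (succ (succ (succ (succ (succ zero)))))))
observation: normalization takes exactly 12 steps under the normal-order strategy.


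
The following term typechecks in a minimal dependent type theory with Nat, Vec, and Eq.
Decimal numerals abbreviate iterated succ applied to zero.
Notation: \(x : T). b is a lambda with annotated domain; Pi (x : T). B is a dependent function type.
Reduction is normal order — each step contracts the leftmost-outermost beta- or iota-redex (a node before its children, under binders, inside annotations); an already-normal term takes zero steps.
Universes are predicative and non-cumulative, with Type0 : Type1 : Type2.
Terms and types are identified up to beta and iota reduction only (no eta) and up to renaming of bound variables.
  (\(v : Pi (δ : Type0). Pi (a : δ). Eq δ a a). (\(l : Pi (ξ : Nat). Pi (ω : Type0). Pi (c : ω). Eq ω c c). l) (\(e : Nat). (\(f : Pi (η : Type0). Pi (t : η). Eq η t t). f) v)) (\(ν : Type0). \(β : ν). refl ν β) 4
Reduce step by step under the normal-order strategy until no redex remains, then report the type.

reduction (normal order):
  (\(v : Pi (δ : Type0). Pi (a : δ). Eq δ a a). (\(l : Pi (ξ : Nat). Pi (ω : Type0). Pi (c : ω). Eq ω c c). l) (\(e : Nat). (\(f : Pi (η : Type0). Pi (t : η). Eq η t t). f) v)) (\(ν : Type0). \(β : ν). refl ν β) 4
  ~> (\(v : Pi (δ : Nat). Pi (a : Type0). Pi (l : a). Eq a l l). v) (\(ξ : Nat). (\(ω : Pi (c : Type0). Pi (e : c). Eq c e e). ω) (\(f : Type0). \(η : f). refl f η)) 4
  ~> (\(v : Nat). (\(δ : Pi (a : Type0). Pi (l : a). Eq a l l). δ) (\(ξ : Type0). \(ω : ξ). refl ξ ω)) 4
  ~> (\(v : Pi (δ : Type0). Pi (a : δ). Eq δ a a). v) (\(l : Type0). \(ξ : l). refl l ξ)
  ~> \(v : Type0). \(δ : v). refl v δ
type:
  Pi (v : Type0). Pi (δ : v). Eq v δ δ


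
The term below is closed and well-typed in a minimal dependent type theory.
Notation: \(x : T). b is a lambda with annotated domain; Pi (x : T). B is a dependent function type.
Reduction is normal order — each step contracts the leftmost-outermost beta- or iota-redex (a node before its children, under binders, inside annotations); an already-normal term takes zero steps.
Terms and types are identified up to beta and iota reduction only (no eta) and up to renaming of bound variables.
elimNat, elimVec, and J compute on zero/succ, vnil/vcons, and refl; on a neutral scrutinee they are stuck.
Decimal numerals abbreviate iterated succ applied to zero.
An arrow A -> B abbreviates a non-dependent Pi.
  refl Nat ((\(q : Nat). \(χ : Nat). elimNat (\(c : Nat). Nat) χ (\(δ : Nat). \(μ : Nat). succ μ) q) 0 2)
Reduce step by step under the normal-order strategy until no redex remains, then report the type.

normal-order reduction sequence:
  refl Nat ((\(q : Nat). \(χ : Nat). elimNat (\(c : Nat). Nat) χ (\(δ : Nat). \(μ : Nat). succ μ) q) 0 2)
  ~> refl Nat ((\(q : Nat). elimNat (\(χ : Nat). Nat) q (\(c : Nat). \(δ : Nat). succ δ) 0) 2)
  ~> refl Nat (elimNat (\(q : Nat). Nat) 2 (\(χ : Nat). \(c : Nat). succ c) 0)
  ~> refl Nat 2
inferred type:
  Eq Nat 2 2


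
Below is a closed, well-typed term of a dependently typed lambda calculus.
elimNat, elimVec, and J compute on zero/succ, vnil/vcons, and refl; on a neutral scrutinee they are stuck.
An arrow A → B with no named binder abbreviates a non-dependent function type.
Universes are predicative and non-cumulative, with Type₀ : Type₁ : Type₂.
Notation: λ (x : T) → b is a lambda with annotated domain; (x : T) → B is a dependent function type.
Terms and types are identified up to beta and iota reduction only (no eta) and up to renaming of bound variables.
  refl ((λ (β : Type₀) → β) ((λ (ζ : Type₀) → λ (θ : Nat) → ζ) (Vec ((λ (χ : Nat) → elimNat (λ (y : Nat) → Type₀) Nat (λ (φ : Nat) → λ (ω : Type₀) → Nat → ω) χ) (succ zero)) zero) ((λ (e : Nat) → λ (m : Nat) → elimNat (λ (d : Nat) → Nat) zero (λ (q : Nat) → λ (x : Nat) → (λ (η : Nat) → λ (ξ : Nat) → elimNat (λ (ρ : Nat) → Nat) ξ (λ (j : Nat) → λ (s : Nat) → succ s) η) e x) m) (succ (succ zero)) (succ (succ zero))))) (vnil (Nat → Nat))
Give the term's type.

inferred type:
  Eq (Vec (Nat → Nat) zero) (vnil (Nat → Nat)) (vnil (Nat → Nat))


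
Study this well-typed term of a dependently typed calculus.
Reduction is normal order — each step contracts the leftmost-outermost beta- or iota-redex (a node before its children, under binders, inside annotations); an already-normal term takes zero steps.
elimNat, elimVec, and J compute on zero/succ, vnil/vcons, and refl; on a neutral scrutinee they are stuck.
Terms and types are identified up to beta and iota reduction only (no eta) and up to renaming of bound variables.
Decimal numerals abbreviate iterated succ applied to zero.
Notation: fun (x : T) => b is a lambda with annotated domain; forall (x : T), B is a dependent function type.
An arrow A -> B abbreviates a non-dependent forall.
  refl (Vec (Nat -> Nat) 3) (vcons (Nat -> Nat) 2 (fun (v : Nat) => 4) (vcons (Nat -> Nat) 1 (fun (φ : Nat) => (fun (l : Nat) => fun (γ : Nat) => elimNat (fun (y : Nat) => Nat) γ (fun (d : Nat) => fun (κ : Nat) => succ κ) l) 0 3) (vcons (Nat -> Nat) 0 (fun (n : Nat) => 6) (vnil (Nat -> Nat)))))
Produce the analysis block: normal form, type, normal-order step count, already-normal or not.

reduced normal form:
  refl (Vec (Nat -> Nat) 3) (vcons (Nat -> Nat) 2 (fun (v : Nat) => 4) (vcons (Nat -> Nat) 1 (fun (φ : Nat) => 3) (vcons (Nat -> Nat) 0 (fun (l : Nat) => 6) (vnil (Nat -> Nat)))))
the term's type:
  Eq (Vec (Nat -> Nat) 3) (vcons (Nat -> Nat) 2 (fun (v : Nat) => 4) (vcons (Nat -> Nat) 1 (fun (φ : Nat) => 3) (vcons (Nat -> Nat) 0 (fun (l : Nat) => 6) (vnil (Nat -> Nat))))) (vcons (Nat -> Nat) 2 (fun (γ : Nat) => 4) (vcons (Nat -> Nat) 1 (fun (y : Nat) => 3) (vcons (Nat -> Nat) 0 (fun (d : Nat) => 6) (vnil (Nat -> Nat)))))
reduction steps (normal order): 3
started in normal form: no
first redex: a beta-redex


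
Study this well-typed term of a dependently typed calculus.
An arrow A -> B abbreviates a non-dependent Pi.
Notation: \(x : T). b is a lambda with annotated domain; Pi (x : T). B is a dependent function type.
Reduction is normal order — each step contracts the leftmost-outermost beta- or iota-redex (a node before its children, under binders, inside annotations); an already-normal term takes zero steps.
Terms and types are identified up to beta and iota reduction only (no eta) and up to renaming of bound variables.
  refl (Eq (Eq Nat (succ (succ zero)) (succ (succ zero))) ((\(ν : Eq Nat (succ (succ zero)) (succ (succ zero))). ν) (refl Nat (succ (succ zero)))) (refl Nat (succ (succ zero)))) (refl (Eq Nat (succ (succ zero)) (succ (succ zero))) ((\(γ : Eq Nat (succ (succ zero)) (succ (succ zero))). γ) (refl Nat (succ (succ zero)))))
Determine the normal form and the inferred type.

resulting normal form:
  refl (Eq (Eq Nat (succ (succ zero)) (succ (succ zero))) (refl Nat (succ (succ zero))) (refl Nat (succ (succ zero)))) (refl (Eq Nat (succ (succ zero)) (succ (succ zero))) (refl Nat (succ (succ zero))))
type:
  Eq (Eq (Eq Nat (succ (succ zero)) (succ (succ zero))) (refl Nat (succ (succ zero))) (refl Nat (succ (succ zero)))) (refl (Eq Nat (succ (succ zero)) (succ (succ zero))) (refl Nat (succ (succ zero)))) (refl (Eq Nat (succ (succ zero)) (succ (succ zero))) (refl Nat (succ (succ zero))))


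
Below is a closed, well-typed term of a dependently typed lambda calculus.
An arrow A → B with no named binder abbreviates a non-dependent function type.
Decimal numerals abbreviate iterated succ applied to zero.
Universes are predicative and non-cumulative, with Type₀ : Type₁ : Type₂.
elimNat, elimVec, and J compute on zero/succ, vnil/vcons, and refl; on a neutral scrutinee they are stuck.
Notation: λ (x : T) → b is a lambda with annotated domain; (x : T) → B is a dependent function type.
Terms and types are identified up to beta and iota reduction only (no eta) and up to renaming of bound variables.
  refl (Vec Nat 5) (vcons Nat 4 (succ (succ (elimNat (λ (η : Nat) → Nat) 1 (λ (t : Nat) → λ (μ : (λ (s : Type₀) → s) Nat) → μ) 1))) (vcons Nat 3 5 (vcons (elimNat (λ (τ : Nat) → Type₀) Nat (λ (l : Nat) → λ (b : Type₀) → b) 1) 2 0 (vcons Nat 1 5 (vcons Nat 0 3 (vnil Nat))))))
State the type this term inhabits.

the term's type:
  Eq (Vec Nat 5) (vcons Nat 4 3 (vcons Nat 3 5 (vcons Nat 2 0 (vcons Nat 1 5 (vcons Nat 0 3 (vnil Nat)))))) (vcons Nat 4 3 (vcons Nat 3 5 (vcons Nat 2 0 (vcons Nat 1 5 (vcons Nat 0 3 (vnil Nat))))))


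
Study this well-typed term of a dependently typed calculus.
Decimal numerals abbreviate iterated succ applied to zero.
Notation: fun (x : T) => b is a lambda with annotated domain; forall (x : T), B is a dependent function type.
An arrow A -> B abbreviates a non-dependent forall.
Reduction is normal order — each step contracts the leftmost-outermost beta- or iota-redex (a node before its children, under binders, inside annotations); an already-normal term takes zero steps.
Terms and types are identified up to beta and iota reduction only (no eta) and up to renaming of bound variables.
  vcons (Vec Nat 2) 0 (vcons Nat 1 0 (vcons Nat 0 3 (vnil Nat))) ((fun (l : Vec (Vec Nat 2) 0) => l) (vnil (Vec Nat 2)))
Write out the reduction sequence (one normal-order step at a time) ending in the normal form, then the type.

normal-order reduction sequence:
  vcons (Vec Nat 2) 0 (vcons Nat 1 0 (vcons Nat 0 3 (vnil Nat))) ((fun (l : Vec (Vec Nat 2) 0) => l) (vnil (Vec Nat 2)))
  ~> vcons (Vec Nat 2) 0 (vcons Nat 1 0 (vcons Nat 0 3 (vnil Nat))) (vnil (Vec Nat 2))
type:
  Vec (Vec Nat 2) 1


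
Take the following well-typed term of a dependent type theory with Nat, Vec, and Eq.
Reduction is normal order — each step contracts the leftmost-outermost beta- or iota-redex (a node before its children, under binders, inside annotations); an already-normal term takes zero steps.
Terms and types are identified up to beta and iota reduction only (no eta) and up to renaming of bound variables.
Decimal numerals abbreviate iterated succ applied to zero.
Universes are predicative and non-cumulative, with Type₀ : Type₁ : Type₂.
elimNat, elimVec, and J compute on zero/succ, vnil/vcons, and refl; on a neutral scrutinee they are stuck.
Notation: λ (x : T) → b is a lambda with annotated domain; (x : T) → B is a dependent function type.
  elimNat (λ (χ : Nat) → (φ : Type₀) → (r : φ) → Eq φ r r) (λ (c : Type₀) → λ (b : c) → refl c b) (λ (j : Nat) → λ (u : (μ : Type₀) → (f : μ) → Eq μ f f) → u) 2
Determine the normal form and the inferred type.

resulting normal form:
  λ (χ : Type₀) → λ (φ : χ) → refl χ φ
inferred type:
  (χ : Type₀) → (φ : χ) → Eq χ φ φ
observation: reduction starts at an elimNat iota-redex, and 7 normal-order steps reach the normal form.


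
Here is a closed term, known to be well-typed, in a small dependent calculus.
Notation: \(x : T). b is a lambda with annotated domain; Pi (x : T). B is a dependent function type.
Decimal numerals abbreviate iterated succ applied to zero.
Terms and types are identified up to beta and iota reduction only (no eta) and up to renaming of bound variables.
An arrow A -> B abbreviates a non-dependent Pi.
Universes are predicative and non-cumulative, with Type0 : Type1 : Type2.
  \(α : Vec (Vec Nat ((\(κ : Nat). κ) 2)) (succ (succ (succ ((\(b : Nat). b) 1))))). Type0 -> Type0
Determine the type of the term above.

type:
  Vec (Vec Nat 2) 4 -> Type1
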